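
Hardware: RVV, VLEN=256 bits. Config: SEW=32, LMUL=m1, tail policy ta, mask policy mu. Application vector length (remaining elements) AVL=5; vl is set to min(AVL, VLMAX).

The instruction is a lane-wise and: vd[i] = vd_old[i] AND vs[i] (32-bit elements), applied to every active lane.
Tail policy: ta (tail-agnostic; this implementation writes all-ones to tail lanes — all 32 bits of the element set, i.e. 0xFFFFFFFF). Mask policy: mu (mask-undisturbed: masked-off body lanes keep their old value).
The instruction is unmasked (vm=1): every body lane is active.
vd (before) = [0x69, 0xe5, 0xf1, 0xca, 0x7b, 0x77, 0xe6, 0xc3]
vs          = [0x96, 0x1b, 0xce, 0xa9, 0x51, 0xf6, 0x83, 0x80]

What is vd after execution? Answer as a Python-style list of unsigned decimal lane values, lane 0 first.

vd = [0, 1, 192, 136, 81, 4294967295, 4294967295, 4294967295]

VLMAX = (256 × 1) / 32 = 8 lanes
vl = min(AVL, VLMAX) = min(5, 8) = 5
lane  0: and(0x69,0x96) ⇒ 0x00
lane  1: and(0xe5,0x1b) ⇒ 0x01
lane  2: and(0xf1,0xce) ⇒ 0xc0
lane  3: and(0xca,0xa9) ⇒ 0x88
lane  4: and(0x7b,0x51) ⇒ 0x51
lane  5: tail/ones ⇒ 0xffffffff
lane  6: tail/ones ⇒ 0xffffffff
lane  7: tail/ones ⇒ 0xffffffff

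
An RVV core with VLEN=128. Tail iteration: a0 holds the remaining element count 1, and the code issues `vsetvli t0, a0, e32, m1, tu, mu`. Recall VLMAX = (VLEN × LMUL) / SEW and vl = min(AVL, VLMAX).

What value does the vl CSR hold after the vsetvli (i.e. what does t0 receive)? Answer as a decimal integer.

VLMAX = (128 × 1) / 32 = 4 lanes
vl = min(AVL, VLMAX) = min(1, 4) = 1

vl = 1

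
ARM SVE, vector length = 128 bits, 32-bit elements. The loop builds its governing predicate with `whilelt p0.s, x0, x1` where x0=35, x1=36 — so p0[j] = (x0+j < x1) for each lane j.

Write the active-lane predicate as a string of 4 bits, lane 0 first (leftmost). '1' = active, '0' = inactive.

predicate = 1000

lane count: 128 div 32 = 4
whilelt: lane j active iff 35+j < 36 → j < 1 → 1 active
bits (lane 0 leftmost): 1000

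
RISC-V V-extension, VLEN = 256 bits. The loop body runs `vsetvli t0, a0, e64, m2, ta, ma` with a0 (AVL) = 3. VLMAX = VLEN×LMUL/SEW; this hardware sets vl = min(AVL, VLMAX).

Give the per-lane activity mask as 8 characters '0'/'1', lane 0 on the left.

VLMAX = VLEN×LMUL/SEW = 256×2/64 = 8
vl = min(AVL, VLMAX) = min(3, 8) = 3
bits (lane 0 leftmost): 11100000

predicate = 11100000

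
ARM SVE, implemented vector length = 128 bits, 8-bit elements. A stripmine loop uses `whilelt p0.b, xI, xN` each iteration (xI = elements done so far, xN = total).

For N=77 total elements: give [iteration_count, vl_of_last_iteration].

[iterations, last_vl] = [5, 13]

register lanes = 128/8 = 16
N=77: ⌈77/16⌉ = 5 iters; last vl = 77 − 4×16 = 13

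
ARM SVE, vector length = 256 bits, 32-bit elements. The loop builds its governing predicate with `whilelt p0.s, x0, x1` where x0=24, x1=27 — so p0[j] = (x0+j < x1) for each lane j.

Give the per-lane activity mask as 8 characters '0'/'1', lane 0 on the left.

256-bit reg / 32-bit elem → 8 lanes
active while 24+j < 27, i.e. j ∈ [0,3) capped at 8 ⇒ 3
bits (lane 0 leftmost): 11100000

predicate = 11100000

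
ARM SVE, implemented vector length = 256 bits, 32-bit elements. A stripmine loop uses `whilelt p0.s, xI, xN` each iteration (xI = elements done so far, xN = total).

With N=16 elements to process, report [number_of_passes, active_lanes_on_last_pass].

[iterations, last_vl] = [2, 8]

256-bit reg / 32-bit elem → 8 lanes
N=16: ⌈16/8⌉ = 2 iters; last vl = 16 − 1×8 = 8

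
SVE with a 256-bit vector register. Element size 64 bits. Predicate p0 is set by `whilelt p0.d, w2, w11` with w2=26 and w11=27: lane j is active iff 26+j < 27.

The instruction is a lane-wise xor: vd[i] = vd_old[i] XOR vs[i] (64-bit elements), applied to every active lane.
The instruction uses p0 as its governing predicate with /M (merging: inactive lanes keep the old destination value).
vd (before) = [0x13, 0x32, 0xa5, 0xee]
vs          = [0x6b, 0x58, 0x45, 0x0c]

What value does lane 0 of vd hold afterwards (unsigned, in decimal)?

vd[0] = 120

register lanes = 256/64 = 4
p0[j] = (26+j < 27); true for j=0..0 → 1 lanes set
  i=0: xor(0x13,0x6b) → 120
  i=1: tail/keep → 50
  i=2: tail/keep → 165
  i=3: tail/keep → 238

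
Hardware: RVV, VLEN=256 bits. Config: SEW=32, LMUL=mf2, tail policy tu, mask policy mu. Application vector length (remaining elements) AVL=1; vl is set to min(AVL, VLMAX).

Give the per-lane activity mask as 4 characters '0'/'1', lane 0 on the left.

VLMAX = (256 × 1/2) / 32 = 4 lanes
AVL=1 ≤ VLMAX=4, so vl = 1
bits (lane 0 leftmost): 1000

predicate = 1000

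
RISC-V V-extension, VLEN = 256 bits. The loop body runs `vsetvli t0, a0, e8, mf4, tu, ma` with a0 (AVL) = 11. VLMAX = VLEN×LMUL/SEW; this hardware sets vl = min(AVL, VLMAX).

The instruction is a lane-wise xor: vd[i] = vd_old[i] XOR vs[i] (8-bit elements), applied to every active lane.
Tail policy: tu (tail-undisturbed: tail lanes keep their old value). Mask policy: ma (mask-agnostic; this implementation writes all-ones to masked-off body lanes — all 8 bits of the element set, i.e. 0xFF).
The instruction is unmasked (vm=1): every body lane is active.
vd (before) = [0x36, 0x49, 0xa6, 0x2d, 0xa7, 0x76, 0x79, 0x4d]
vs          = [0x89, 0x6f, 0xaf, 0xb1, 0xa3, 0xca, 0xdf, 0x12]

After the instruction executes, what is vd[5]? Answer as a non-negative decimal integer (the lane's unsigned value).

lanes per group: 256·1/4/8 = 8
vl ← min(11, 8) = 8
lane  0: xor(0x36,0x89) ⇒ 0xbf
lane  1: xor(0x49,0x6f) ⇒ 0x26
lane  2: xor(0xa6,0xaf) ⇒ 0x09
lane  3: xor(0x2d,0xb1) ⇒ 0x9c
lane  4: xor(0xa7,0xa3) ⇒ 0x04
lane  5: xor(0x76,0xca) ⇒ 0xbc
lane  6: xor(0x79,0xdf) ⇒ 0xa6
lane  7: xor(0x4d,0x12) ⇒ 0x5f

vd[5] = 188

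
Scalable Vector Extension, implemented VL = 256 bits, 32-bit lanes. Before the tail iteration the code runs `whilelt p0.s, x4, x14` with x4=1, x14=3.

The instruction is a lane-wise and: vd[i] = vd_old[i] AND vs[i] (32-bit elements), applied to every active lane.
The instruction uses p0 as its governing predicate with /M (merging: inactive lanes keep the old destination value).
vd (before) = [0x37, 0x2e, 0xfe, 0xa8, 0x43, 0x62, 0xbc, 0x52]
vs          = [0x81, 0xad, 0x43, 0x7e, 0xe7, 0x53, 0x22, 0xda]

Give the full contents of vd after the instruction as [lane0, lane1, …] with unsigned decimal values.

lane count: 256 div 32 = 8
whilelt: lane j active iff 1+j < 3 → j < 2 → 2 active
[0] and(0x37,0x81) = 0x01
[1] and(0x2e,0xad) = 0x2c
[2] tail/keep = 0xfe
[3] tail/keep = 0xa8
[4] tail/keep = 0x43
[5] tail/keep = 0x62
[6] tail/keep = 0xbc
[7] tail/keep = 0x52

vd = [1, 44, 254, 168, 67, 98, 188, 82]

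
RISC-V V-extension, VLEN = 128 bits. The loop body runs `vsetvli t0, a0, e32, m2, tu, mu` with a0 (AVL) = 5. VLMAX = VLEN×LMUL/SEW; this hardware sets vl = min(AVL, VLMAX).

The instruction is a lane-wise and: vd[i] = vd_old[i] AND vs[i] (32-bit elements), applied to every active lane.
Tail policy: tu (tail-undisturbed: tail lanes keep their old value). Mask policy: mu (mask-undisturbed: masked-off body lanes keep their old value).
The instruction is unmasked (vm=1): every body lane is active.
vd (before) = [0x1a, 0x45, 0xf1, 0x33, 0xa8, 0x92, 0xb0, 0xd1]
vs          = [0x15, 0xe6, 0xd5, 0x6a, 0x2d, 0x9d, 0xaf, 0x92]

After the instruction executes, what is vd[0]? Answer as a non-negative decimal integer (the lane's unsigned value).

lanes per group: 128·2/32 = 8
vl = min(AVL, VLMAX) = min(5, 8) = 5
[0] and(0x1a,0x15) = 0x10
[1] and(0x45,0xe6) = 0x44
[2] and(0xf1,0xd5) = 0xd1
[3] and(0x33,0x6a) = 0x22
[4] and(0xa8,0x2d) = 0x28
[5] tail/keep = 0x92
[6] tail/keep = 0xb0
[7] tail/keep = 0xd1

vd[0] = 16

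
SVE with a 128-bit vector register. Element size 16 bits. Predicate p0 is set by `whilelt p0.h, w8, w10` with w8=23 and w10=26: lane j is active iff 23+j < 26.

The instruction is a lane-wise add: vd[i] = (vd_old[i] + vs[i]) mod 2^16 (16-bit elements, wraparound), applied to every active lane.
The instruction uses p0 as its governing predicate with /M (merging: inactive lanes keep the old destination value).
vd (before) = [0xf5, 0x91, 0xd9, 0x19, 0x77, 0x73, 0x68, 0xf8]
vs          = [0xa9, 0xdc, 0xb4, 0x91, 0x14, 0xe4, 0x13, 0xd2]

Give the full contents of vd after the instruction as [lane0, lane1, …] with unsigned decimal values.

register lanes = 128/16 = 8
whilelt: lane j active iff 23+j < 26 → j < 3 → 3 active
lane  0: add(0xf5,0xa9) ⇒ 0x19e
lane  1: add(0x91,0xdc) ⇒ 0x16d
lane  2: add(0xd9,0xb4) ⇒ 0x18d
lane  3: tail/keep ⇒ 0x19
lane  4: tail/keep ⇒ 0x77
lane  5: tail/keep ⇒ 0x73
lane  6: tail/keep ⇒ 0x68
lane  7: tail/keep ⇒ 0xf8

vd = [414, 365, 397, 25, 119, 115, 104, 248]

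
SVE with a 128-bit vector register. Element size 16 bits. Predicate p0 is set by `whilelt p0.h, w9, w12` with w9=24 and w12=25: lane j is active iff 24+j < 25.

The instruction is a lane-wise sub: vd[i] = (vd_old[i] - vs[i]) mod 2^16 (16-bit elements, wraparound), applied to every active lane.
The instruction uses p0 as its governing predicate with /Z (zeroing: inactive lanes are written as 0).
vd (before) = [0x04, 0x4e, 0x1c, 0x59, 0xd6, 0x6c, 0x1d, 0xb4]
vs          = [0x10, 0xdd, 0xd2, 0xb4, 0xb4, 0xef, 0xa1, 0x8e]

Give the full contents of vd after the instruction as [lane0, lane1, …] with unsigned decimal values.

128-bit reg / 16-bit elem → 8 lanes
whilelt: lane j active iff 24+j < 25 → j < 1 → 1 active
vd[0] sub(0x04,0x10) -> 0xfff4
vd[1] tail/zero -> 0x00
vd[2] tail/zero -> 0x00
vd[3] tail/zero -> 0x00
vd[4] tail/zero -> 0x00
vd[5] tail/zero -> 0x00
vd[6] tail/zero -> 0x00
vd[7] tail/zero -> 0x00

vd = [65524, 0, 0, 0, 0, 0, 0, 0]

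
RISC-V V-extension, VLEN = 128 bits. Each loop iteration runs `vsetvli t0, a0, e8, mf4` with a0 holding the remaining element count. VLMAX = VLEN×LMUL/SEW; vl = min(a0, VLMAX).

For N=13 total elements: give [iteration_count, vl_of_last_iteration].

[iterations, last_vl] = [4, 1]

VLMAX = VLEN×LMUL/SEW = 128×1/4/8 = 4
13 elements at 4/iter → 4 passes, remainder 1 on the last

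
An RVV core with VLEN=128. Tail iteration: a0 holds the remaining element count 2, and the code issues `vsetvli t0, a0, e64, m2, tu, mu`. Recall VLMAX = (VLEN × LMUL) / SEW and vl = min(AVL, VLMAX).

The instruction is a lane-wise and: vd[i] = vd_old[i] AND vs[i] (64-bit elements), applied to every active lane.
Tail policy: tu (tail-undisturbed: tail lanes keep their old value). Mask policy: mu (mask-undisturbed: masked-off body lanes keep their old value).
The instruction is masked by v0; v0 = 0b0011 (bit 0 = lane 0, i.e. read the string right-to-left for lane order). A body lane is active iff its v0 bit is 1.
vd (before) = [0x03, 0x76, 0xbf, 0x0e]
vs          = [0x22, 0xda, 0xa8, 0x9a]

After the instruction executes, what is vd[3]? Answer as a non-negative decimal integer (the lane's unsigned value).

vd[3] = 14

VLMAX = VLEN×LMUL/SEW = 128×2/64 = 4
vl ← min(2, 4) = 2
[0] and(0x03,0x22) = 0x02
[1] and(0x76,0xda) = 0x52
[2] tail/keep = 0xbf
[3] tail/keep = 0x0e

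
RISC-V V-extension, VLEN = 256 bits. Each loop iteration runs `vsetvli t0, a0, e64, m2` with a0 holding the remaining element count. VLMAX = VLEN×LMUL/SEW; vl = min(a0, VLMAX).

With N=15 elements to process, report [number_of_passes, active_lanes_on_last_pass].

[iterations, last_vl] = [2, 7]

VLMAX = (256 × 2) / 64 = 8 lanes
15 elements at 8/iter → 2 passes, remainder 7 on the last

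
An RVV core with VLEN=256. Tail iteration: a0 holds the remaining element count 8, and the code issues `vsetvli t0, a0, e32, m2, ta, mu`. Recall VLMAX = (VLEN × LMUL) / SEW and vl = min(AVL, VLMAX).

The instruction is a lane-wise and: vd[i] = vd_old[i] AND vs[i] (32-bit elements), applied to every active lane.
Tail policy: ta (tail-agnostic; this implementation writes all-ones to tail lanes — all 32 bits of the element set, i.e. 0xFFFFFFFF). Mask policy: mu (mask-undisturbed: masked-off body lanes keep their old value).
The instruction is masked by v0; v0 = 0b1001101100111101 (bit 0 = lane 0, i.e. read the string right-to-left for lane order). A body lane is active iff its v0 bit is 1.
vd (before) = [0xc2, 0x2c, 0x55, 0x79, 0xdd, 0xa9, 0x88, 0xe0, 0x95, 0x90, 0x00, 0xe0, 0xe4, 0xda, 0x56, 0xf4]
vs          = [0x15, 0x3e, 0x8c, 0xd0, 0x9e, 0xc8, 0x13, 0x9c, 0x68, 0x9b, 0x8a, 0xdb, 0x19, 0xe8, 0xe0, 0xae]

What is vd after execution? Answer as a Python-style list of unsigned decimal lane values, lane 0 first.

VLMAX = VLEN×LMUL/SEW = 256×2/32 = 16
AVL=8 ≤ VLMAX=16, so vl = 8
vd[0] and(0xc2,0x15) -> 0x00
vd[1] mask-off/keep -> 0x2c
vd[2] and(0x55,0x8c) -> 0x04
vd[3] and(0x79,0xd0) -> 0x50
vd[4] and(0xdd,0x9e) -> 0x9c
vd[5] and(0xa9,0xc8) -> 0x88
vd[6] mask-off/keep -> 0x88
vd[7] mask-off/keep -> 0xe0
vd[8] tail/ones -> 0xffffffff
vd[9] tail/ones -> 0xffffffff
vd[10] tail/ones -> 0xffffffff
vd[11] tail/ones -> 0xffffffff
vd[12] tail/ones -> 0xffffffff
vd[13] tail/ones -> 0xffffffff
vd[14] tail/ones -> 0xffffffff
vd[15] tail/ones -> 0xffffffff

vd = [0, 44, 4, 80, 156, 136, 136, 224, 4294967295, 4294967295, 4294967295, 4294967295, 4294967295, 4294967295, 4294967295, 4294967295]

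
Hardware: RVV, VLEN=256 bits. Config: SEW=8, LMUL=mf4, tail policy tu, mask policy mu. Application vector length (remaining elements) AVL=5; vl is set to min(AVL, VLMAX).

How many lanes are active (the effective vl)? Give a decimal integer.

VLMAX = (256 × 1/4) / 8 = 8 lanes
vl ← min(5, 8) = 5

vl = 5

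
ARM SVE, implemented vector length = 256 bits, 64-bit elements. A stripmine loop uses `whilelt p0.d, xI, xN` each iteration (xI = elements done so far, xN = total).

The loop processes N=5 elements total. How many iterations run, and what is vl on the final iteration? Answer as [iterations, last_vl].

lane count: 256 div 64 = 4
N=5: ⌈5/4⌉ = 2 iters; last vl = 5 − 1×4 = 1

[iterations, last_vl] = [2, 1]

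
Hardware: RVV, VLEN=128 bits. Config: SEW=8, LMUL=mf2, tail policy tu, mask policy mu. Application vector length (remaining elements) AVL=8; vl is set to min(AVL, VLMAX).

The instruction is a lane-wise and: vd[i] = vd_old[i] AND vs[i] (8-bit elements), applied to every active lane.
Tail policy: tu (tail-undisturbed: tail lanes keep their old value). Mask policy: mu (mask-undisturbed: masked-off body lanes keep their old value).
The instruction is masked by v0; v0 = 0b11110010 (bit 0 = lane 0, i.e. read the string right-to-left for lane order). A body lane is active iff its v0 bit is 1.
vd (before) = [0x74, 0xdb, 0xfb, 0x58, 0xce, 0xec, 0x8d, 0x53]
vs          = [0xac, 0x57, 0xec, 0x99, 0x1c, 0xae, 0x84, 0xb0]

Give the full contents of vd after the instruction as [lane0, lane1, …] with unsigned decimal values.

VLMAX = (128 × 1/2) / 8 = 8 lanes
vl = min(AVL, VLMAX) = min(8, 8) = 8
vd[0] mask-off/keep -> 0x74
vd[1] and(0xdb,0x57) -> 0x53
vd[2] mask-off/keep -> 0xfb
vd[3] mask-off/keep -> 0x58
vd[4] and(0xce,0x1c) -> 0x0c
vd[5] and(0xec,0xae) -> 0xac
vd[6] and(0x8d,0x84) -> 0x84
vd[7] and(0x53,0xb0) -> 0x10

vd = [116, 83, 251, 88, 12, 172, 132, 16]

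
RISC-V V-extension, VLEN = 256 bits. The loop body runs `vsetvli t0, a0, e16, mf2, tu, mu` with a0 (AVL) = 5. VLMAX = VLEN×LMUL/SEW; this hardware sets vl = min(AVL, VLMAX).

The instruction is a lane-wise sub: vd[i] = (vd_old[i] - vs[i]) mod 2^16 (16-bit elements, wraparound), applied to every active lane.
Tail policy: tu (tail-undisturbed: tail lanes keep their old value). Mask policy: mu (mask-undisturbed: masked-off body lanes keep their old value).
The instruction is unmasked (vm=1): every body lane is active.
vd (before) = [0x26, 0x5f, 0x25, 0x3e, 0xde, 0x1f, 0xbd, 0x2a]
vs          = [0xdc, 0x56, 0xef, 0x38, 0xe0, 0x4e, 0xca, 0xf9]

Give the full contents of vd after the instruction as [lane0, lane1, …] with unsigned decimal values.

vd = [65354, 9, 65334, 6, 65534, 31, 189, 42]

lanes per group: 256·1/2/16 = 8
vl = min(AVL, VLMAX) = min(5, 8) = 5
vd[0] sub(0x26,0xdc) -> 0xff4a
vd[1] sub(0x5f,0x56) -> 0x09
vd[2] sub(0x25,0xef) -> 0xff36
vd[3] sub(0x3e,0x38) -> 0x06
vd[4] sub(0xde,0xe0) -> 0xfffe
vd[5] tail/keep -> 0x1f
vd[6] tail/keep -> 0xbd
vd[7] tail/keep -> 0x2a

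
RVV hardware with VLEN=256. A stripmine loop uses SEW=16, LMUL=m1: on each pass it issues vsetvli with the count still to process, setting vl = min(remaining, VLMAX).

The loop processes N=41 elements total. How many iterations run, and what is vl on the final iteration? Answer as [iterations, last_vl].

lanes per group: 256·1/16 = 16
iterations = ceil(41/16) = 3; final-pass vl = 9

[iterations, last_vl] = [3, 9]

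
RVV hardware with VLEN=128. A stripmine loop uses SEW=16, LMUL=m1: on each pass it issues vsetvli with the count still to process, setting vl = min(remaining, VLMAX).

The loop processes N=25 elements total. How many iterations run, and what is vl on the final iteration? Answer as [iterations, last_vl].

[iterations, last_vl] = [4, 1]

lanes per group: 128·1/16 = 8
25 elements at 8/iter → 4 passes, remainder 1 on the last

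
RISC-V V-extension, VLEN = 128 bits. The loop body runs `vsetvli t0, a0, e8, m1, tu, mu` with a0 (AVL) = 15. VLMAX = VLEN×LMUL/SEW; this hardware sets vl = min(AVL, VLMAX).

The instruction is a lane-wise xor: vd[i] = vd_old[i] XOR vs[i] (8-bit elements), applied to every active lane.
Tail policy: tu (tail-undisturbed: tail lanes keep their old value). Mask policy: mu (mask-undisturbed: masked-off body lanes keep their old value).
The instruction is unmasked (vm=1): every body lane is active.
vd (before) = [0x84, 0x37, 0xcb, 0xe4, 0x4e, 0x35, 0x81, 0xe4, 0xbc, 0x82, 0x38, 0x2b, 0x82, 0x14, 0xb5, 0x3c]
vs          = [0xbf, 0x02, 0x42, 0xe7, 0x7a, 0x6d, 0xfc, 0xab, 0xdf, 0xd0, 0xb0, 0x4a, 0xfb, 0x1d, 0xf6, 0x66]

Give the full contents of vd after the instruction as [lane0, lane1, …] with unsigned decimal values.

vd = [59, 53, 137, 3, 52, 88, 125, 79, 99, 82, 136, 97, 121, 9, 67, 60]

VLMAX = (128 × 1) / 8 = 16 lanes
vl = min(AVL, VLMAX) = min(15, 16) = 15
  i=0: xor(0x84,0xbf) → 59
  i=1: xor(0x37,0x02) → 53
  i=2: xor(0xcb,0x42) → 137
  i=3: xor(0xe4,0xe7) → 3
  i=4: xor(0x4e,0x7a) → 52
  i=5: xor(0x35,0x6d) → 88
  i=6: xor(0x81,0xfc) → 125
  i=7: xor(0xe4,0xab) → 79
  i=8: xor(0xbc,0xdf) → 99
  i=9: xor(0x82,0xd0) → 82
  i=10: xor(0x38,0xb0) → 136
  i=11: xor(0x2b,0x4a) → 97
  i=12: xor(0x82,0xfb) → 121
  i=13: xor(0x14,0x1d) → 9
  i=14: xor(0xb5,0xf6) → 67
  i=15: tail/keep → 60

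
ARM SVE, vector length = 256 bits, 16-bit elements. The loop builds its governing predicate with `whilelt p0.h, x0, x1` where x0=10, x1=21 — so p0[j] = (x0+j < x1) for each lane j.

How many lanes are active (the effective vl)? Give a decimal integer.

vl = 11

lane count: 256 div 16 = 16
p0[j] = (10+j < 21); true for j=0..10 → 11 lanes set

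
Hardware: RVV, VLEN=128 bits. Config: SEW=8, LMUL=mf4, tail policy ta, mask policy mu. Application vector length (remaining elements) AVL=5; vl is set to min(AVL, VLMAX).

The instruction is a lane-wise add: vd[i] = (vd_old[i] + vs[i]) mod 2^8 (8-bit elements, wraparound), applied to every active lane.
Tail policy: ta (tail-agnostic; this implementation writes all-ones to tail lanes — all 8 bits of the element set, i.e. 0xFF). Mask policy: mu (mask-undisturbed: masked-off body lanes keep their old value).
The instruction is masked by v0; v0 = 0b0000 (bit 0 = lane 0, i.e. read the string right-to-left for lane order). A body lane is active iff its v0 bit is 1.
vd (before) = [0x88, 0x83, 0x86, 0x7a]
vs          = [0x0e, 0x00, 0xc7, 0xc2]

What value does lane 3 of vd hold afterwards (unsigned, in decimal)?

VLMAX = VLEN×LMUL/SEW = 128×1/4/8 = 4
vl ← min(5, 4) = 4
vd[0] mask-off/keep -> 0x88
vd[1] mask-off/keep -> 0x83
vd[2] mask-off/keep -> 0x86
vd[3] mask-off/keep -> 0x7a

vd[3] = 122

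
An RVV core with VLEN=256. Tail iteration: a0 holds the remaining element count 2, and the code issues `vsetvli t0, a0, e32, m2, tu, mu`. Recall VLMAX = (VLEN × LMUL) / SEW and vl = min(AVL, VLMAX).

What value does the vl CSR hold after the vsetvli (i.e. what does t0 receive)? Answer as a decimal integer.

vl = 2

lanes per group: 256·2/32 = 16
AVL=2 ≤ VLMAX=16, so vl = 2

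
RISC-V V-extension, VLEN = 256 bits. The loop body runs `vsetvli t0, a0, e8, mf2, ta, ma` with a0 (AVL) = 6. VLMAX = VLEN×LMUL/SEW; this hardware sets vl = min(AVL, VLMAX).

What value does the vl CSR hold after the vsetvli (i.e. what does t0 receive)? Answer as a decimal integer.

lanes per group: 256·1/2/8 = 16
vl = min(AVL, VLMAX) = min(6, 16) = 6

vl = 6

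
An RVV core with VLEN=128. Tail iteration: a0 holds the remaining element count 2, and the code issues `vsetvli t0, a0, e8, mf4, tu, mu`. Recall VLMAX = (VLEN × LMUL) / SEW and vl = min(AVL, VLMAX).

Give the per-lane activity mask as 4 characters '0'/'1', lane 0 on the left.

VLMAX = (128 × 1/4) / 8 = 4 lanes
AVL=2 ≤ VLMAX=4, so vl = 2
bits (lane 0 leftmost): 1100

predicate = 1100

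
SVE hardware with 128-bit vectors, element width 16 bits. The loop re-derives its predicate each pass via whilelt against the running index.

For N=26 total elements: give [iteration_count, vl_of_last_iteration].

[iterations, last_vl] = [4, 2]

128-bit reg / 16-bit elem → 8 lanes
N=26: ⌈26/8⌉ = 4 iters; last vl = 26 − 3×8 = 2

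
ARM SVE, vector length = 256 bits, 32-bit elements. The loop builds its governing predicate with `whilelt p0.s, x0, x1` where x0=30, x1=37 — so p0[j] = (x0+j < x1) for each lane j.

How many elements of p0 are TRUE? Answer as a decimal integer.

256-bit reg / 32-bit elem → 8 lanes
p0[j] = (30+j < 37); true for j=0..6 → 7 lanes set

vl = 7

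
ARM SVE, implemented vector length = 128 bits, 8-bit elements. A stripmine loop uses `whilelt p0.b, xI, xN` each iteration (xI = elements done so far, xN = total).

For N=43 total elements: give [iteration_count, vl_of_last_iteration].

[iterations, last_vl] = [3, 11]

register lanes = 128/8 = 16
43 elements at 16/iter → 3 passes, remainder 11 on the last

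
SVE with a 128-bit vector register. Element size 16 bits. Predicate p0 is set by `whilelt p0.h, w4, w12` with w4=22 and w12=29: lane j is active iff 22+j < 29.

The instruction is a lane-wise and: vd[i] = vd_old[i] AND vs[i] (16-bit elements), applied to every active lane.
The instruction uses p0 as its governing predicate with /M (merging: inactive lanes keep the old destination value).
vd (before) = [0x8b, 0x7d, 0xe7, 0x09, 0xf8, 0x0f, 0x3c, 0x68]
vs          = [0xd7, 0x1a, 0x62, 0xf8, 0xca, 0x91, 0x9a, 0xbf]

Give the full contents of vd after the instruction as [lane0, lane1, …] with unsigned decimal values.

vd = [131, 24, 98, 8, 200, 1, 24, 104]

128-bit reg / 16-bit elem → 8 lanes
whilelt: lane j active iff 22+j < 29 → j < 7 → 7 active
[0] and(0x8b,0xd7) = 0x83
[1] and(0x7d,0x1a) = 0x18
[2] and(0xe7,0x62) = 0x62
[3] and(0x09,0xf8) = 0x08
[4] and(0xf8,0xca) = 0xc8
[5] and(0x0f,0x91) = 0x01
[6] and(0x3c,0x9a) = 0x18
[7] tail/keep = 0x68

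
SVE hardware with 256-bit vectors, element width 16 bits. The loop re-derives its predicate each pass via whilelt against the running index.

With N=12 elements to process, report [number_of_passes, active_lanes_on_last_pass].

register lanes = 256/16 = 16
N=12: ⌈12/16⌉ = 1 iters; last vl = 12 − 0×16 = 12

[iterations, last_vl] = [1, 12]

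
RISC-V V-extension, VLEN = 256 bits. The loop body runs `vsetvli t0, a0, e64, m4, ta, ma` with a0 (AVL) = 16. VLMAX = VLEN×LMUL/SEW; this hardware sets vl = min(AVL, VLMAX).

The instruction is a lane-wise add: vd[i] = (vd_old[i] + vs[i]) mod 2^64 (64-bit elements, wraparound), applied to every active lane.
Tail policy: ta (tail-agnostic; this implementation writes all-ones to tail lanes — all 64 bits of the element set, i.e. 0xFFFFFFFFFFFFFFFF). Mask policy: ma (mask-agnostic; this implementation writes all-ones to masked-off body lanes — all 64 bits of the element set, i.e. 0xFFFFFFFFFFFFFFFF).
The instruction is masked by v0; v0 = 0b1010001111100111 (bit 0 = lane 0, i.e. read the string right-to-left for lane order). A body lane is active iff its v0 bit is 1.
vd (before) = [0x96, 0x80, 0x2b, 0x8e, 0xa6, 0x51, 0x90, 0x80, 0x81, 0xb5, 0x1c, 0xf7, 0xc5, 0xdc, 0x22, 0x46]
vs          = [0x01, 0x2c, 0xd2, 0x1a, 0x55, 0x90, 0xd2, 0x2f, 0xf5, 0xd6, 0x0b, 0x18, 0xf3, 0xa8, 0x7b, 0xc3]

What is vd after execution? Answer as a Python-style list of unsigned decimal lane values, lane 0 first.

VLMAX = VLEN×LMUL/SEW = 256×4/64 = 16
vl ← min(16, 16) = 16
vd[0] add(0x96,0x01) -> 0x97
vd[1] add(0x80,0x2c) -> 0xac
vd[2] add(0x2b,0xd2) -> 0xfd
vd[3] mask-off/ones -> 0xffffffffffffffff
vd[4] mask-off/ones -> 0xffffffffffffffff
vd[5] add(0x51,0x90) -> 0xe1
vd[6] add(0x90,0xd2) -> 0x162
vd[7] add(0x80,0x2f) -> 0xaf
vd[8] add(0x81,0xf5) -> 0x176
vd[9] add(0xb5,0xd6) -> 0x18b
vd[10] mask-off/ones -> 0xffffffffffffffff
vd[11] mask-off/ones -> 0xffffffffffffffff
vd[12] mask-off/ones -> 0xffffffffffffffff
vd[13] add(0xdc,0xa8) -> 0x184
vd[14] mask-off/ones -> 0xffffffffffffffff
vd[15] add(0x46,0xc3) -> 0x109

vd = [151, 172, 253, 18446744073709551615, 18446744073709551615, 225, 354, 175, 374, 395, 18446744073709551615, 18446744073709551615, 18446744073709551615, 388, 18446744073709551615, 265]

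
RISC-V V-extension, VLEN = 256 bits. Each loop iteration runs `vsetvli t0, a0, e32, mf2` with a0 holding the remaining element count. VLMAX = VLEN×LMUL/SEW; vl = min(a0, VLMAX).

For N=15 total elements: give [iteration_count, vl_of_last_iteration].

VLMAX = VLEN×LMUL/SEW = 256×1/2/32 = 4
iterations = ceil(15/4) = 4; final-pass vl = 3

[iterations, last_vl] = [4, 3]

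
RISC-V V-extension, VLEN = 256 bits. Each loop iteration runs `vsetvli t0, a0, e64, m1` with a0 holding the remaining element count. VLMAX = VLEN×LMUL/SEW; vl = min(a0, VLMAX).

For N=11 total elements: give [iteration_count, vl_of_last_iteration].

VLMAX = (256 × 1) / 64 = 4 lanes
iterations = ceil(11/4) = 3; final-pass vl = 3

[iterations, last_vl] = [3, 3]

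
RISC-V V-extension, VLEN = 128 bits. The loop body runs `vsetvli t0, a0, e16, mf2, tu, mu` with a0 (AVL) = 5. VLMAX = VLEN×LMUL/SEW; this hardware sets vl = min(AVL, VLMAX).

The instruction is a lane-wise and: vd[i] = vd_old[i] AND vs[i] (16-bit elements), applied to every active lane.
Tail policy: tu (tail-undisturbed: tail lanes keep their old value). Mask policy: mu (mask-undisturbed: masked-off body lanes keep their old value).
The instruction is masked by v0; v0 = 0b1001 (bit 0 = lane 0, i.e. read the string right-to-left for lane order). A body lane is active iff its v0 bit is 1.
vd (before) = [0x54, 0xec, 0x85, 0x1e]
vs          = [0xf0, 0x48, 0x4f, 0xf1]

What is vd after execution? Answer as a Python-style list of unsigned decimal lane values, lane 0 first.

vd = [80, 236, 133, 16]

VLMAX = VLEN×LMUL/SEW = 128×1/2/16 = 4
vl ← min(5, 4) = 4
lane  0: and(0x54,0xf0) ⇒ 0x50
lane  1: mask-off/keep ⇒ 0xec
lane  2: mask-off/keep ⇒ 0x85
lane  3: and(0x1e,0xf1) ⇒ 0x10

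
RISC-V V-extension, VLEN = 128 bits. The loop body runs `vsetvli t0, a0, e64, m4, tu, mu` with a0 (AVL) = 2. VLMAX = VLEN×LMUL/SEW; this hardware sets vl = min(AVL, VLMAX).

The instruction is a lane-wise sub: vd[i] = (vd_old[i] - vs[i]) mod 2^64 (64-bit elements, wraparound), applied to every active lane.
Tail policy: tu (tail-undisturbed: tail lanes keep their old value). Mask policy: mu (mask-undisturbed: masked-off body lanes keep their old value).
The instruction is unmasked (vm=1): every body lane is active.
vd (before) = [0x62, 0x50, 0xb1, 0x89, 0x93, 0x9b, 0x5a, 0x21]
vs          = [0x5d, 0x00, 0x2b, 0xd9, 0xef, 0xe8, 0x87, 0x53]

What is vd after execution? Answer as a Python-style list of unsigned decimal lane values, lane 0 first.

lanes per group: 128·4/64 = 8
AVL=2 ≤ VLMAX=8, so vl = 2
lane  0: sub(0x62,0x5d) ⇒ 0x05
lane  1: sub(0x50,0x00) ⇒ 0x50
lane  2: tail/keep ⇒ 0xb1
lane  3: tail/keep ⇒ 0x89
lane  4: tail/keep ⇒ 0x93
lane  5: tail/keep ⇒ 0x9b
lane  6: tail/keep ⇒ 0x5a
lane  7: tail/keep ⇒ 0x21

vd = [5, 80, 177, 137, 147, 155, 90, 33]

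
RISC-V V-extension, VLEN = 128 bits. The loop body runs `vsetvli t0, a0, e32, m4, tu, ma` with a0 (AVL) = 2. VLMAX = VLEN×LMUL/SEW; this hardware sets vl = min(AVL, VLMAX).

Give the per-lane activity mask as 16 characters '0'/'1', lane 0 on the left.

predicate = 1100000000000000

VLMAX = (128 × 4) / 32 = 16 lanes
AVL=2 ≤ VLMAX=16, so vl = 2
bits (lane 0 leftmost): 1100000000000000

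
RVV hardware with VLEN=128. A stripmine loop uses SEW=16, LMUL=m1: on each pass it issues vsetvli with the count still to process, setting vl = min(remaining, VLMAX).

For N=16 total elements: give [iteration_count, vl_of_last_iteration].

[iterations, last_vl] = [2, 8]

VLMAX = (128 × 1) / 16 = 8 lanes
16 elements at 8/iter → 2 passes, remainder 8 on the last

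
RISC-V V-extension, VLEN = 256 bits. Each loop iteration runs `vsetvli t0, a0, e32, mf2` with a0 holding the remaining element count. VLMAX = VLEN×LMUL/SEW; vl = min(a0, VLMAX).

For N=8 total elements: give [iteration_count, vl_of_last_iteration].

VLMAX = (256 × 1/2) / 32 = 4 lanes
iterations = ceil(8/4) = 2; final-pass vl = 4

[iterations, last_vl] = [2, 4]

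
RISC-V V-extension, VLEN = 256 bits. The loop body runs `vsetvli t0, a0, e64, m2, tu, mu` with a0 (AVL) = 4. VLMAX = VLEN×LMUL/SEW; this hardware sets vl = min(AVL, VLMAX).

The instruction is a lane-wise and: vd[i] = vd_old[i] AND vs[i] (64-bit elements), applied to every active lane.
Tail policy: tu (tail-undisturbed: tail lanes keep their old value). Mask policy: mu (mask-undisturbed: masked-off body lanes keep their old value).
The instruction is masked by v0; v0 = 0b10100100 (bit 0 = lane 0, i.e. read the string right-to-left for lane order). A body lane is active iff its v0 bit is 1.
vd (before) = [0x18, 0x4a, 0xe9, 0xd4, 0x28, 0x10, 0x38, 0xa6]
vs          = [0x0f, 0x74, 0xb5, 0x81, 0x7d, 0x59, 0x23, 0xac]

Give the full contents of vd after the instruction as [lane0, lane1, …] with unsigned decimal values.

VLMAX = (256 × 2) / 64 = 8 lanes
AVL=4 ≤ VLMAX=8, so vl = 4
  i=0: mask-off/keep → 24
  i=1: mask-off/keep → 74
  i=2: and(0xe9,0xb5) → 161
  i=3: mask-off/keep → 212
  i=4: tail/keep → 40
  i=5: tail/keep → 16
  i=6: tail/keep → 56
  i=7: tail/keep → 166

vd = [24, 74, 161, 212, 40, 16, 56, 166]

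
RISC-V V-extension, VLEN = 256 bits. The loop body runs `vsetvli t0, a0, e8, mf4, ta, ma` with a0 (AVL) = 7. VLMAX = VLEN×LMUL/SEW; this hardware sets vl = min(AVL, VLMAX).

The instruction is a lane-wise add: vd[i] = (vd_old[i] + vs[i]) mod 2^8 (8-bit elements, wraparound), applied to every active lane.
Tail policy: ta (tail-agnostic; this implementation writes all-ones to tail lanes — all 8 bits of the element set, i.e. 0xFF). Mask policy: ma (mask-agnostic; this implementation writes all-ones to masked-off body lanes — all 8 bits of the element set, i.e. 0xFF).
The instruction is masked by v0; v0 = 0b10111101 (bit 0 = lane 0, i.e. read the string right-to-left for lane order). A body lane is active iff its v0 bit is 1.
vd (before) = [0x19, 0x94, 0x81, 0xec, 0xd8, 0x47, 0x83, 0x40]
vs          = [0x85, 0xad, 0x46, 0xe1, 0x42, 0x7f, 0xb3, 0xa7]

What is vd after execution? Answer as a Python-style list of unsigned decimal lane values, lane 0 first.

vd = [158, 255, 199, 205, 26, 198, 255, 255]

VLMAX = (256 × 1/4) / 8 = 8 lanes
AVL=7 ≤ VLMAX=8, so vl = 7
[0] add(0x19,0x85) = 0x9e
[1] mask-off/ones = 0xff
[2] add(0x81,0x46) = 0xc7
[3] add(0xec,0xe1) = 0xcd
[4] add(0xd8,0x42) = 0x1a
[5] add(0x47,0x7f) = 0xc6
[6] mask-off/ones = 0xff
[7] tail/ones = 0xff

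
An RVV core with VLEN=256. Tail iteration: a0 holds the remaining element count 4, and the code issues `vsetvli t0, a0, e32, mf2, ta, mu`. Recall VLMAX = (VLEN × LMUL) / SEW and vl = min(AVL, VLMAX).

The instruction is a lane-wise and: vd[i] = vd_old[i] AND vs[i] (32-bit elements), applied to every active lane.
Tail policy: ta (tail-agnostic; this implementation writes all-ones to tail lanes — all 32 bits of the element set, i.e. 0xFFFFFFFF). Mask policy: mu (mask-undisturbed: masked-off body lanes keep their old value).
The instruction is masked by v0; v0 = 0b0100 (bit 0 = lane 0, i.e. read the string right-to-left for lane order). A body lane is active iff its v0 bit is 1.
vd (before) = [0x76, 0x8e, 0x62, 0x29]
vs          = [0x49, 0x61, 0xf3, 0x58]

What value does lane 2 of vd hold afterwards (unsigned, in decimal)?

vd[2] = 98

VLMAX = (256 × 1/2) / 32 = 4 lanes
AVL=4 ≤ VLMAX=4, so vl = 4
vd[0] mask-off/keep -> 0x76
vd[1] mask-off/keep -> 0x8e
vd[2] and(0x62,0xf3) -> 0x62
vd[3] mask-off/keep -> 0x29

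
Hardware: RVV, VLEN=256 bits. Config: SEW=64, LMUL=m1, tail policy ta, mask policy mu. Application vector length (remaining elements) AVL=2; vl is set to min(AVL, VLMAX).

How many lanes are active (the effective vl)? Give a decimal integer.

lanes per group: 256·1/64 = 4
vl = min(AVL, VLMAX) = min(2, 4) = 2

vl = 2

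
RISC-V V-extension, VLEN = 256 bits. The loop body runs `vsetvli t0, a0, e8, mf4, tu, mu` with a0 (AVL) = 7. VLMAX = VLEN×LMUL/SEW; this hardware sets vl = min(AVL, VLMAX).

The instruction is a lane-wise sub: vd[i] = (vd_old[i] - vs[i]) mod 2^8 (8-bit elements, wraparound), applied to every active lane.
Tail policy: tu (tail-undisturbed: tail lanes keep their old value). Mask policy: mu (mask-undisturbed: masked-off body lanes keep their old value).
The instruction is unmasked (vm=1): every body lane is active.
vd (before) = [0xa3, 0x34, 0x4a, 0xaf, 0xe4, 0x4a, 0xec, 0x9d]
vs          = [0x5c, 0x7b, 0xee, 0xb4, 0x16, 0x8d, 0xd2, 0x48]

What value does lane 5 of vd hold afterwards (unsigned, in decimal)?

VLMAX = (256 × 1/4) / 8 = 8 lanes
vl = min(AVL, VLMAX) = min(7, 8) = 7
[0] sub(0xa3,0x5c) = 0x47
[1] sub(0x34,0x7b) = 0xb9
[2] sub(0x4a,0xee) = 0x5c
[3] sub(0xaf,0xb4) = 0xfb
[4] sub(0xe4,0x16) = 0xce
[5] sub(0x4a,0x8d) = 0xbd
[6] sub(0xec,0xd2) = 0x1a
[7] tail/keep = 0x9d

vd[5] = 189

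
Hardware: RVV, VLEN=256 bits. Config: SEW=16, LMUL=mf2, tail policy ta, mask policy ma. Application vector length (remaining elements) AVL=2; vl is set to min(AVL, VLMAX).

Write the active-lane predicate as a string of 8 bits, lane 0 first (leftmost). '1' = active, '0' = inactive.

predicate = 11000000

lanes per group: 256·1/2/16 = 8
vl ← min(2, 8) = 2
bits (lane 0 leftmost): 11000000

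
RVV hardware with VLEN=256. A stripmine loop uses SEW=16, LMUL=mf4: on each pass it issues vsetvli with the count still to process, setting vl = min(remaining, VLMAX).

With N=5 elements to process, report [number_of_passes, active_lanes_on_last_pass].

[iterations, last_vl] = [2, 1]

lanes per group: 256·1/4/16 = 4
iterations = ceil(5/4) = 2; final-pass vl = 1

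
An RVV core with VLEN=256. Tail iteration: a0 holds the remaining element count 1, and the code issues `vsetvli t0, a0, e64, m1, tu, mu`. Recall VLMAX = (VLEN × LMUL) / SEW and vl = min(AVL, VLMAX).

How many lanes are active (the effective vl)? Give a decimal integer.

VLMAX = VLEN×LMUL/SEW = 256×1/64 = 4
vl = min(AVL, VLMAX) = min(1, 4) = 1

vl = 1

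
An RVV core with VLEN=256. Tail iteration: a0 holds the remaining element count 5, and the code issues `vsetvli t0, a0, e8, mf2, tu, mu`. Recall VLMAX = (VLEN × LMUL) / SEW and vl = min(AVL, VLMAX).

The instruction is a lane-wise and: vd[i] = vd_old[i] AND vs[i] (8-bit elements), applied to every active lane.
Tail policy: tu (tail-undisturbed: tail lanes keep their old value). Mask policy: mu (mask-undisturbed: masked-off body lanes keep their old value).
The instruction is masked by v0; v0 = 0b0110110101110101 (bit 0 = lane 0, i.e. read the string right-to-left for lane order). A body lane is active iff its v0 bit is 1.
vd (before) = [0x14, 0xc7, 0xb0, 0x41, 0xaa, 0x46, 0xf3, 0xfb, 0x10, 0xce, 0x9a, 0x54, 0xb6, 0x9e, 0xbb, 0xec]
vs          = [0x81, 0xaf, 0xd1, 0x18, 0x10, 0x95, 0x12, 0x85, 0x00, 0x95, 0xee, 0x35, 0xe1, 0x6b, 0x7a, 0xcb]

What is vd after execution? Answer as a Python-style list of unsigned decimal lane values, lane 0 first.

VLMAX = VLEN×LMUL/SEW = 256×1/2/8 = 16
AVL=5 ≤ VLMAX=16, so vl = 5
vd[0] and(0x14,0x81) -> 0x00
vd[1] mask-off/keep -> 0xc7
vd[2] and(0xb0,0xd1) -> 0x90
vd[3] mask-off/keep -> 0x41
vd[4] and(0xaa,0x10) -> 0x00
vd[5] tail/keep -> 0x46
vd[6] tail/keep -> 0xf3
vd[7] tail/keep -> 0xfb
vd[8] tail/keep -> 0x10
vd[9] tail/keep -> 0xce
vd[10] tail/keep -> 0x9a
vd[11] tail/keep -> 0x54
vd[12] tail/keep -> 0xb6
vd[13] tail/keep -> 0x9e
vd[14] tail/keep -> 0xbb
vd[15] tail/keep -> 0xec

vd = [0, 199, 144, 65, 0, 70, 243, 251, 16, 206, 154, 84, 182, 158, 187, 236]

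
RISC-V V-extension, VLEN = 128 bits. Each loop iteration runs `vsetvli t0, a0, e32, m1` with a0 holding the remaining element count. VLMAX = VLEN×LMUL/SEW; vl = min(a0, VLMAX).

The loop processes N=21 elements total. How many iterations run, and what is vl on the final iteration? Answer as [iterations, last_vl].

VLMAX = VLEN×LMUL/SEW = 128×1/32 = 4
N=21: ⌈21/4⌉ = 6 iters; last vl = 21 − 5×4 = 1

[iterations, last_vl] = [6, 1]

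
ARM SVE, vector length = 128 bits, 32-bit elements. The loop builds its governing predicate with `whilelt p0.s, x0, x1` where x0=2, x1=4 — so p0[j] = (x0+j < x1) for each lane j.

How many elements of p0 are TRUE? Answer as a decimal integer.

lane count: 128 div 32 = 4
p0[j] = (2+j < 4); true for j=0..1 → 2 lanes set

vl = 2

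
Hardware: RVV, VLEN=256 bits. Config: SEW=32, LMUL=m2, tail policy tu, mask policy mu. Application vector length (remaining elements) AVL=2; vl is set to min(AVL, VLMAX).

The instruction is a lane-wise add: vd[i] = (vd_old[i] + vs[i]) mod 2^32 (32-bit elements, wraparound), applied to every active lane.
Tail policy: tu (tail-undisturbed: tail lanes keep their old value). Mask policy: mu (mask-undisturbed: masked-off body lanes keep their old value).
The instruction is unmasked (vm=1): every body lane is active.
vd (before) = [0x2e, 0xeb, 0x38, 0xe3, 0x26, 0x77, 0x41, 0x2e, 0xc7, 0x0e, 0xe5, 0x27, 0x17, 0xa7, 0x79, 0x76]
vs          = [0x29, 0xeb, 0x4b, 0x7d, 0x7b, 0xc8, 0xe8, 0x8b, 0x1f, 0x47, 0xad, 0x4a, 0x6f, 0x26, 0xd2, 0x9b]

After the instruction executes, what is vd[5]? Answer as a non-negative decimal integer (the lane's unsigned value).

vd[5] = 119

lanes per group: 256·2/32 = 16
AVL=2 ≤ VLMAX=16, so vl = 2
lane  0: add(0x2e,0x29) ⇒ 0x57
lane  1: add(0xeb,0xeb) ⇒ 0x1d6
lane  2: tail/keep ⇒ 0x38
lane  3: tail/keep ⇒ 0xe3
lane  4: tail/keep ⇒ 0x26
lane  5: tail/keep ⇒ 0x77
lane  6: tail/keep ⇒ 0x41
lane  7: tail/keep ⇒ 0x2e
lane  8: tail/keep ⇒ 0xc7
lane  9: tail/keep ⇒ 0x0e
lane 10: tail/keep ⇒ 0xe5
lane 11: tail/keep ⇒ 0x27
lane 12: tail/keep ⇒ 0x17
lane 13: tail/keep ⇒ 0xa7
lane 14: tail/keep ⇒ 0x79
lane 15: tail/keep ⇒ 0x76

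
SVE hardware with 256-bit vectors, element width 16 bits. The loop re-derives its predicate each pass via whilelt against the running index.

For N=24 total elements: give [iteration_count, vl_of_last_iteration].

[iterations, last_vl] = [2, 8]

register lanes = 256/16 = 16
N=24: ⌈24/16⌉ = 2 iters; last vl = 24 − 1×16 = 8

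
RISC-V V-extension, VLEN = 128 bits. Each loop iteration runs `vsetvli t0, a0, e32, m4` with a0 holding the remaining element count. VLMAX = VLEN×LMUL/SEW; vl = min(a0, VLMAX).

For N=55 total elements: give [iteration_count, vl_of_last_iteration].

lanes per group: 128·4/32 = 16
N=55: ⌈55/16⌉ = 4 iters; last vl = 55 − 3×16 = 7

[iterations, last_vl] = [4, 7]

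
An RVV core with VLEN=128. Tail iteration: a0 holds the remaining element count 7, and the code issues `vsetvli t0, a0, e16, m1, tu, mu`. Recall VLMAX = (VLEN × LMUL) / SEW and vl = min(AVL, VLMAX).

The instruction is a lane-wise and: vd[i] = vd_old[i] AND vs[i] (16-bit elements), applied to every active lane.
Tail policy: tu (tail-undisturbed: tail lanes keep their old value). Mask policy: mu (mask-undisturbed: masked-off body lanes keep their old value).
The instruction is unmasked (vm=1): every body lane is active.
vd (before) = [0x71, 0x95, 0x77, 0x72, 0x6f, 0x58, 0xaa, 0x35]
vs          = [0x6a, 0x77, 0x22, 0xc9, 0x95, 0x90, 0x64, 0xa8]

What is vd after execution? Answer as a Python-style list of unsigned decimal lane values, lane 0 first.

VLMAX = VLEN×LMUL/SEW = 128×1/16 = 8
vl ← min(7, 8) = 7
vd[0] and(0x71,0x6a) -> 0x60
vd[1] and(0x95,0x77) -> 0x15
vd[2] and(0x77,0x22) -> 0x22
vd[3] and(0x72,0xc9) -> 0x40
vd[4] and(0x6f,0x95) -> 0x05
vd[5] and(0x58,0x90) -> 0x10
vd[6] and(0xaa,0x64) -> 0x20
vd[7] tail/keep -> 0x35

vd = [96, 21, 34, 64, 5, 16, 32, 53]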